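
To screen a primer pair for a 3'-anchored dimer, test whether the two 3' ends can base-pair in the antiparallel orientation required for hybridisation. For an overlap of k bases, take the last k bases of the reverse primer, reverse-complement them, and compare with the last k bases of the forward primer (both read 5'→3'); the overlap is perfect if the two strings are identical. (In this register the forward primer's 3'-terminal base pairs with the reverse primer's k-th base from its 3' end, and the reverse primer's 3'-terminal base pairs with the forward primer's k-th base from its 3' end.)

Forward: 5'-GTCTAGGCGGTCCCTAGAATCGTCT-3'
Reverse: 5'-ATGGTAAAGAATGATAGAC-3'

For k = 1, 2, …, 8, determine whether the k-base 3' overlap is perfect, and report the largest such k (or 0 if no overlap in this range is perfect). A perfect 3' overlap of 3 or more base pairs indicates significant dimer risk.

Last 8 bases (5'→3') — forward …AATCGTCT, reverse …TGATAGAC.
Reverse complement of the reverse primer's last 8 bases: GTCTATCA; its first k bases are the reverse complement of the reverse primer's last k bases, so a perfect k-base overlap needs the forward primer's last k bases to equal them.
Comparing (forward last k vs required): k=1: T vs G ✗; k=2: CT vs GT ✗; k=3: TCT vs GTC ✗; k=4: GTCT vs GTCT ✓; k=5: CGTCT vs GTCTA ✗; k=6: TCGTCT vs GTCTAT ✗; k=7: ATCGTCT vs GTCTATC ✗; k=8: AATCGTCT vs GTCTATCA ✗.
Only k = 4 is perfect, so the longest perfect 3' overlap is 4.

Longest perfect overlap: 4 complementary base pairs; significant dimer risk (threshold 3).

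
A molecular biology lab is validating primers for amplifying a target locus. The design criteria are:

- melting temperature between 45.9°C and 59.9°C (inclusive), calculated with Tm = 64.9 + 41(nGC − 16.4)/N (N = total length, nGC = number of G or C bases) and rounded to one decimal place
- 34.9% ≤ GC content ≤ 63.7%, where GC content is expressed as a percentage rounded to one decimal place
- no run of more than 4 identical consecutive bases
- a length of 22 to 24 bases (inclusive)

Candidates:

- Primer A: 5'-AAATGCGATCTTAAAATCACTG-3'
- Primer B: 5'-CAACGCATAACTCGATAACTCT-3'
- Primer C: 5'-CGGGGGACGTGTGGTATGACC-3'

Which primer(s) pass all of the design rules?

Primer B only.

Primer A (22 nt, A=9 T=6 G=3 C=4): Tm = 64.9 + 41·(7 − 16.4)/22 = 47.4°C ✓; GC 7/22 = 31.8%, outside 34.9–63.7% ✗; longest run = 4 ✓; length 22 ✓ — fails.
Primer B (22 nt, A=8 T=5 G=2 C=7): Tm = 64.9 + 41·(9 − 16.4)/22 = 51.1°C ✓; GC 9/22 = 40.9% ✓; longest run = 2 ✓; length 22 ✓ — passes.
Primer C (21 nt, A=3 T=4 G=10 C=4): Tm = 64.9 + 41·(14 − 16.4)/21 = 60.2°C, outside 45.9–59.9°C ✗; GC 14/21 = 66.7%, outside 34.9–63.7% ✗; longest run = 5, exceeds 4 ✗; length 21, outside 22–24 ✗ — fails.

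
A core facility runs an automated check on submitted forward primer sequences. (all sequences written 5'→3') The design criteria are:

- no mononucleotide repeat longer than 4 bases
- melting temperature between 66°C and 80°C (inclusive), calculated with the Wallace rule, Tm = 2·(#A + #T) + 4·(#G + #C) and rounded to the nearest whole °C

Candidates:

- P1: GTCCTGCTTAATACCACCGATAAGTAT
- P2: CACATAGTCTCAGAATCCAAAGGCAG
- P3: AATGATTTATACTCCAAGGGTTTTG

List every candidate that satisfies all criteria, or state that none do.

P1, P2 and P3.

P1 (27 nt, A=8 T=8 G=4 C=7): longest run = 2 ✓; Tm = 2·16 + 4·11 = 76°C ✓ — passes.
P2 (26 nt, A=10 T=4 G=5 C=7): longest run = 3 ✓; Tm = 2·14 + 4·12 = 76°C ✓ — passes.
P3 (25 nt, A=7 T=10 G=5 C=3): longest run = 4 ✓; Tm = 2·17 + 4·8 = 66°C ✓ — passes.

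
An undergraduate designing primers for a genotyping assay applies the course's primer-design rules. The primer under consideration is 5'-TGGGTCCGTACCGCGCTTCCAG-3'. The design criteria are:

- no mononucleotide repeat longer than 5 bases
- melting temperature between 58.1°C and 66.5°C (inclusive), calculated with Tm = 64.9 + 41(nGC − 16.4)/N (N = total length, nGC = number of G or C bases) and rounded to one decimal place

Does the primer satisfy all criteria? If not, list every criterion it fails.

Meets all criteria.

Base counts: A=2, T=5, G=7, C=8 (length 22).
homopolymer run: longest run = 3 ✓
Tm: Tm = 64.9 + 41·(15 − 16.4)/22 = 62.3°C ✓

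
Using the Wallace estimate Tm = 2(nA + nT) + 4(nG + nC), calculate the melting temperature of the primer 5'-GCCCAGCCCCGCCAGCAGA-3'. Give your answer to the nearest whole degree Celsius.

Base counts: A=4, T=0, G=5, C=10 (length 19).
Tm = 2·(4+0) + 4·(5+10) = 2·4 + 4·15 = 8 + 60 = 68°C.

68°C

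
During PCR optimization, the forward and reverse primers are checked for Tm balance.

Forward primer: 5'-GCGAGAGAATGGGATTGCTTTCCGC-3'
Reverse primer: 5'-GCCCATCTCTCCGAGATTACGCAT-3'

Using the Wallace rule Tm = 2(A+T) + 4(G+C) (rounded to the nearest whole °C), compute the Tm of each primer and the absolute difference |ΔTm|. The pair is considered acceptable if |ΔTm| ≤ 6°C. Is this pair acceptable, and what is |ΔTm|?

|ΔTm| = 4°C; the pair is acceptable.

Forward: A=5 T=6 G=9 C=5 → Tm = 2·11 + 4·14 = 78°C.
Reverse: A=5 T=6 G=4 C=9 → Tm = 2·11 + 4·13 = 74°C.
|ΔTm| = |78 − 74| = 4°C, ≤ 6°C.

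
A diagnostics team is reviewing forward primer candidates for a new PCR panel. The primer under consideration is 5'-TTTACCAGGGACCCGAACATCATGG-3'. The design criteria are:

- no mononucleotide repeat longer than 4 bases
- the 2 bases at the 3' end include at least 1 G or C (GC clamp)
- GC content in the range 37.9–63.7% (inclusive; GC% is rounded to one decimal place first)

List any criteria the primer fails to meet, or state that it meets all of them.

Meets all criteria.

Base counts: A=7, T=5, G=6, C=7 (length 25).
homopolymer run: longest run = 3 ✓
GC clamp: 3' end GG has 2 G/C ✓
GC content: GC 13/25 = 52.0% ✓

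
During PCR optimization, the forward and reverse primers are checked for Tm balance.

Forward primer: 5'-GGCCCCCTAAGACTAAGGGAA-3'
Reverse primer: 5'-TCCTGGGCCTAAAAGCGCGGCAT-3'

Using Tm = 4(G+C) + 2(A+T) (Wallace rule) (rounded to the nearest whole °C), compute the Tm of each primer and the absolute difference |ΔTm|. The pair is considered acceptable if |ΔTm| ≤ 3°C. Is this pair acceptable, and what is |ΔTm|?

Forward: A=7 T=2 G=6 C=6 → Tm = 2·9 + 4·12 = 66°C.
Reverse: A=5 T=4 G=7 C=7 → Tm = 2·9 + 4·14 = 74°C.
|ΔTm| = |66 − 74| = 8°C, > 3°C.

|ΔTm| = 8°C; the pair is not acceptable.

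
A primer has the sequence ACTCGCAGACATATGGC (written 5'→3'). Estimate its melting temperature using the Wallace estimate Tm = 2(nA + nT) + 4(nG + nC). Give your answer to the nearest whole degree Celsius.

Base counts: A=5, T=3, G=4, C=5 (length 17).
Tm = 2·(5+3) + 4·(4+5) = 2·8 + 4·9 = 16 + 36 = 52°C.

52°C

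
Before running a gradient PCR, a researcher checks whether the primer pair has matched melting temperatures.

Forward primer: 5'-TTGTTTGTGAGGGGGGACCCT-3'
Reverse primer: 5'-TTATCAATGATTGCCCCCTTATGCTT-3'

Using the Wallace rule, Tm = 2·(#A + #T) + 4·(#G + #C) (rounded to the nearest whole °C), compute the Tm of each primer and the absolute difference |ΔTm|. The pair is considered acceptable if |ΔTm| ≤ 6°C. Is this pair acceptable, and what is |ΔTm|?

Forward: A=2 T=7 G=9 C=3 → Tm = 2·9 + 4·12 = 66°C.
Reverse: A=5 T=11 G=3 C=7 → Tm = 2·16 + 4·10 = 72°C.
|ΔTm| = |66 − 72| = 6°C, ≤ 6°C.

|ΔTm| = 6°C; the pair is acceptable.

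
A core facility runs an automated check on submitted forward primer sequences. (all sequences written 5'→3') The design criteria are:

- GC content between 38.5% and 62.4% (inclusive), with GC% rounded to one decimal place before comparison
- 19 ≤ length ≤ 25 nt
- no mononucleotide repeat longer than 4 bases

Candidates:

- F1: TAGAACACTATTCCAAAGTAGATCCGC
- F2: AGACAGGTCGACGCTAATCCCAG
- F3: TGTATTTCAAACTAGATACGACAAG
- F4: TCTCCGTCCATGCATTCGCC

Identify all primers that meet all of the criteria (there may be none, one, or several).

F2 and F4.

F1 (27 nt, A=10 T=6 G=4 C=7): GC 11/27 = 40.7% ✓; length 27, outside 19–25 ✗; longest run = 3 ✓ — fails.
F2 (23 nt, A=7 T=3 G=6 C=7): GC 13/23 = 56.5% ✓; length 23 ✓; longest run = 3 ✓ — passes.
F3 (25 nt, A=10 T=7 G=4 C=4): GC 8/25 = 32.0%, outside 38.5–62.4% ✗; length 25 ✓; longest run = 3 ✓ — fails.
F4 (20 nt, A=2 T=6 G=3 C=9): GC 12/20 = 60.0% ✓; length 20 ✓; longest run = 2 ✓ — passes.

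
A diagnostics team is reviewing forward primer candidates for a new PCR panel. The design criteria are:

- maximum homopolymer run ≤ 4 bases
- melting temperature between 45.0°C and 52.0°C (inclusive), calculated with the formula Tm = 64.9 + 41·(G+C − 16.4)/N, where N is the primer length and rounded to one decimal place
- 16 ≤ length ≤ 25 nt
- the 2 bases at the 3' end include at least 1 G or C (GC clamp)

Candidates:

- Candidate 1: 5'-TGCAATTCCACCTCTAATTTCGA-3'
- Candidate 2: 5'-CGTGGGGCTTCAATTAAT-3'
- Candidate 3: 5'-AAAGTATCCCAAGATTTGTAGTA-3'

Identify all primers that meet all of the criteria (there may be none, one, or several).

Candidate 1 (23 nt, A=6 T=8 G=2 C=7): longest run = 3 ✓; Tm = 64.9 + 41·(9 − 16.4)/23 = 51.7°C ✓; length 23 ✓; 3' end GA has 1 G/C ✓ — passes.
Candidate 2 (18 nt, A=4 T=6 G=5 C=3): longest run = 4 ✓; Tm = 64.9 + 41·(8 − 16.4)/18 = 45.8°C ✓; length 18 ✓; 3' end AT has 0 G/C, need ≥1 ✗ — fails.
Candidate 3 (23 nt, A=9 T=7 G=4 C=3): longest run = 3 ✓; Tm = 64.9 + 41·(7 − 16.4)/23 = 48.1°C ✓; length 23 ✓; 3' end TA has 0 G/C, need ≥1 ✗ — fails.

Candidate 1 only.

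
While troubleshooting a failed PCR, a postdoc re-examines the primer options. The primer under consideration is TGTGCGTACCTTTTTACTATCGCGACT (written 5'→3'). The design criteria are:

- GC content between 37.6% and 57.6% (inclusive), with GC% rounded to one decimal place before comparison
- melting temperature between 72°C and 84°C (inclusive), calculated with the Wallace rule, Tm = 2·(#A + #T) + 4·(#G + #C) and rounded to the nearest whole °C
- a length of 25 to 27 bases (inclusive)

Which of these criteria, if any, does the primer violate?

Meets all criteria.

Base counts: A=4, T=11, G=5, C=7 (length 27).
GC content: GC 12/27 = 44.4% ✓
Tm: Tm = 2·15 + 4·12 = 78°C ✓
length: length 27 ✓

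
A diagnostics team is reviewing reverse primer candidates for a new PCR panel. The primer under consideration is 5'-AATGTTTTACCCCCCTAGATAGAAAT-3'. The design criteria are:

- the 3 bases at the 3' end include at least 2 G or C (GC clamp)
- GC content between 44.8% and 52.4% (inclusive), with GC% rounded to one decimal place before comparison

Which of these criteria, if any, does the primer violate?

Fails: GC clamp, GC content.

Base counts: A=9, T=8, G=3, C=6 (length 26).
GC clamp: 3' end AAT has 0 G/C, need ≥2 ✗
GC content: GC 9/26 = 34.6%, outside 44.8–52.4% ✗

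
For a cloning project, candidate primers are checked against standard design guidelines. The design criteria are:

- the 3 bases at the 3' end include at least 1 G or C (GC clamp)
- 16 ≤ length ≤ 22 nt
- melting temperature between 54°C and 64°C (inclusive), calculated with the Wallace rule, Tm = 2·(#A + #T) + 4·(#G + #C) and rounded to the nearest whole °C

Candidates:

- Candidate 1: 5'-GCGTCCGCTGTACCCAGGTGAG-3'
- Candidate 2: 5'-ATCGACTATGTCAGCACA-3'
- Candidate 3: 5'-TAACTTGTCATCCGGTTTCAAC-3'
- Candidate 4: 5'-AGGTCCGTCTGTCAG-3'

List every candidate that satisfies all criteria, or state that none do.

Candidate 3 only.

Candidate 1 (22 nt, A=3 T=4 G=8 C=7): 3' end GAG has 2 G/C ✓; length 22 ✓; Tm = 2·7 + 4·15 = 74°C, outside 54–64°C ✗ — fails.
Candidate 2 (18 nt, A=6 T=4 G=3 C=5): 3' end ACA has 1 G/C ✓; length 18 ✓; Tm = 2·10 + 4·8 = 52°C, outside 54–64°C ✗ — fails.
Candidate 3 (22 nt, A=5 T=8 G=3 C=6): 3' end AAC has 1 G/C ✓; length 22 ✓; Tm = 2·13 + 4·9 = 62°C ✓ — passes.
Candidate 4 (15 nt, A=2 T=4 G=5 C=4): 3' end CAG has 2 G/C ✓; length 15, outside 16–22 ✗; Tm = 2·6 + 4·9 = 48°C, outside 54–64°C ✗ — fails.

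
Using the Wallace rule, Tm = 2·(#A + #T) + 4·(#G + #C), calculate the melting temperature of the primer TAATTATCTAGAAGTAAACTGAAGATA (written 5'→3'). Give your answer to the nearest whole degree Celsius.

Base counts: A=13, T=8, G=4, C=2 (length 27).
Tm = 2·(13+8) + 4·(4+2) = 2·21 + 4·6 = 42 + 24 = 66°C.

66°C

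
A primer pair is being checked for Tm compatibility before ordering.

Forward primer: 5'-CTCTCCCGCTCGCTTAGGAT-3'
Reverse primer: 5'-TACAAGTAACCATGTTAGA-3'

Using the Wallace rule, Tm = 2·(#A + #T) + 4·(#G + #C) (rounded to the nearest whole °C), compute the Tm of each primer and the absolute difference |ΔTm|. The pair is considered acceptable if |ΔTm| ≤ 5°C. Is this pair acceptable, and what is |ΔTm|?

|ΔTm| = 14°C; the pair is not acceptable.

Forward: A=2 T=6 G=4 C=8 → Tm = 2·8 + 4·12 = 64°C.
Reverse: A=8 T=5 G=3 C=3 → Tm = 2·13 + 4·6 = 50°C.
|ΔTm| = |64 − 50| = 14°C, > 5°C.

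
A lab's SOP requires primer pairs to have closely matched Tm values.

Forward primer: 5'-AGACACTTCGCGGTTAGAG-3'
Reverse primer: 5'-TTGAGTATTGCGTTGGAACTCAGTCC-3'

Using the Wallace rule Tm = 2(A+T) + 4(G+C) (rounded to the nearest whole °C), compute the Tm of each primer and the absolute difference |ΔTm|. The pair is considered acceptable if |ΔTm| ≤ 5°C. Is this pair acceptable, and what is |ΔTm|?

Forward: A=5 T=4 G=6 C=4 → Tm = 2·9 + 4·10 = 58°C.
Reverse: A=5 T=9 G=7 C=5 → Tm = 2·14 + 4·12 = 76°C.
|ΔTm| = |58 − 76| = 18°C, > 5°C.

|ΔTm| = 18°C; the pair is not acceptable.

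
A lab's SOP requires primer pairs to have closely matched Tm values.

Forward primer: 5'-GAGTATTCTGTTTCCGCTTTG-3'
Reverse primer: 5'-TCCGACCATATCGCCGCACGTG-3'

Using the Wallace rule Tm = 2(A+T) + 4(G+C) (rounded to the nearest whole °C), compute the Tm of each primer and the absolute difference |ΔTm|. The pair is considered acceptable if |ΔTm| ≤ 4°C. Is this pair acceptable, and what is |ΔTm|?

Forward: A=2 T=10 G=5 C=4 → Tm = 2·12 + 4·9 = 60°C.
Reverse: A=4 T=4 G=5 C=9 → Tm = 2·8 + 4·14 = 72°C.
|ΔTm| = |60 − 72| = 12°C, > 4°C.

|ΔTm| = 12°C; the pair is not acceptable.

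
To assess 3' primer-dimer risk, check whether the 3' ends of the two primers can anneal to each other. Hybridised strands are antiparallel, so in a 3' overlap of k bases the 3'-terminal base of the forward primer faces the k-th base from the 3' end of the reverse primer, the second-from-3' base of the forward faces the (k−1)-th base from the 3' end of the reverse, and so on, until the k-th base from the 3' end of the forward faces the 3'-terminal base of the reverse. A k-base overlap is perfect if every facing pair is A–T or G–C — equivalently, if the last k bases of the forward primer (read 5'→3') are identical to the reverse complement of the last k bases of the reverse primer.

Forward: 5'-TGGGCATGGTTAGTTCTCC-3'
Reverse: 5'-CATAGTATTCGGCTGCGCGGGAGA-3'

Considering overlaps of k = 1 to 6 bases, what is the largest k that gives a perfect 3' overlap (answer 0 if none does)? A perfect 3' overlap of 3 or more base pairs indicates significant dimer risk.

Last 6 bases (5'→3') — forward …TTCTCC, reverse …GGGAGA.
Reverse complement of the reverse primer's last 6 bases: TCTCCC; its first k bases are the reverse complement of the reverse primer's last k bases, so a perfect k-base overlap needs the forward primer's last k bases to equal them.
Comparing (forward last k vs required): k=1: C vs T ✗; k=2: CC vs TC ✗; k=3: TCC vs TCT ✗; k=4: CTCC vs TCTC ✗; k=5: TCTCC vs TCTCC ✓; k=6: TTCTCC vs TCTCCC ✗.
Only k = 5 is perfect, so the longest perfect 3' overlap is 5.

Longest perfect overlap: 5 complementary base pairs; significant dimer risk (threshold 3).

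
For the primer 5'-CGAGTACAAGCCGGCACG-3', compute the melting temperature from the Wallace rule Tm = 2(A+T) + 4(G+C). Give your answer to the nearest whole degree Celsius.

60°C

Base counts: A=5, T=1, G=6, C=6 (length 18).
Tm = 2·(5+1) + 4·(6+6) = 2·6 + 4·12 = 12 + 48 = 60°C.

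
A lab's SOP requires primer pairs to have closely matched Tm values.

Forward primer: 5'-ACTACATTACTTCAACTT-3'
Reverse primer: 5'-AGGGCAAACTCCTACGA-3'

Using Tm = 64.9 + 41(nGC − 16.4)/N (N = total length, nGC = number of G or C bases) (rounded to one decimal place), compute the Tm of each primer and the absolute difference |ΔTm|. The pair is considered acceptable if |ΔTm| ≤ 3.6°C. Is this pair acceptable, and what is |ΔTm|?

Forward: G+C = 5, N = 18 → Tm = 64.9 + 41·(5 − 16.4)/18 = 38.9°C.
Reverse: G+C = 9, N = 17 → Tm = 64.9 + 41·(9 − 16.4)/17 = 47.1°C.
|ΔTm| = |38.9 − 47.1| = 8.2°C, > 3.6°C.

|ΔTm| = 8.2°C; the pair is not acceptable.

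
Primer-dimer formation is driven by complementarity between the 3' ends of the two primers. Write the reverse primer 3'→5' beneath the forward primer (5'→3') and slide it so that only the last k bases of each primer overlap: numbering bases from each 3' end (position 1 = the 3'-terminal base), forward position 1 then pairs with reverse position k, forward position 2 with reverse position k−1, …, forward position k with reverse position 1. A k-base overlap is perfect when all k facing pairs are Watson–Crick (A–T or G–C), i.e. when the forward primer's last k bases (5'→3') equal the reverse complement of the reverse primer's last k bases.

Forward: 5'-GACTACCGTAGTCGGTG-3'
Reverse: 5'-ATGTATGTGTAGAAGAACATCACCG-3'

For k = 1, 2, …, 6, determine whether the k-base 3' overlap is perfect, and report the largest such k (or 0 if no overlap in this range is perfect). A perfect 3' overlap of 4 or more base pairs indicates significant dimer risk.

Last 6 bases (5'→3') — forward …TCGGTG, reverse …TCACCG.
Reverse complement of the reverse primer's last 6 bases: CGGTGA; its first k bases are the reverse complement of the reverse primer's last k bases, so a perfect k-base overlap needs the forward primer's last k bases to equal them.
Comparing (forward last k vs required): k=1: G vs C ✗; k=2: TG vs CG ✗; k=3: GTG vs CGG ✗; k=4: GGTG vs CGGT ✗; k=5: CGGTG vs CGGTG ✓; k=6: TCGGTG vs CGGTGA ✗.
Only k = 5 is perfect, so the longest perfect 3' overlap is 5.

Longest perfect overlap: 5 complementary base pairs; significant dimer risk (threshold 4).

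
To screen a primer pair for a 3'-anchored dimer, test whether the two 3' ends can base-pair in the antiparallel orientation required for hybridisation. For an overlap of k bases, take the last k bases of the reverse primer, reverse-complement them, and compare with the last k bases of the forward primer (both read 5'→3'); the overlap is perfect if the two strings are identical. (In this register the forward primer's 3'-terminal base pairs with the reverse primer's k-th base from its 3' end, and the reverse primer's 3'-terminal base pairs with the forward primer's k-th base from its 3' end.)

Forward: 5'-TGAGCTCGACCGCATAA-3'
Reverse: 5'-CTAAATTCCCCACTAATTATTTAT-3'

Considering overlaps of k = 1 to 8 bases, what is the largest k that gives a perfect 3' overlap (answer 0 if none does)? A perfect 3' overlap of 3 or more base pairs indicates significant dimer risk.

Longest perfect overlap: 4 complementary base pairs; significant dimer risk (threshold 3).

Last 8 bases (5'→3') — forward …CCGCATAA, reverse …TTATTTAT.
Reverse complement of the reverse primer's last 8 bases: ATAAATAA; its first k bases are the reverse complement of the reverse primer's last k bases, so a perfect k-base overlap needs the forward primer's last k bases to equal them.
Comparing (forward last k vs required): k=1: A vs A ✓; k=2: AA vs AT ✗; k=3: TAA vs ATA ✗; k=4: ATAA vs ATAA ✓; k=5: CATAA vs ATAAA ✗; k=6: GCATAA vs ATAAAT ✗; k=7: CGCATAA vs ATAAATA ✗; k=8: CCGCATAA vs ATAAATAA ✗.
Perfect overlaps at k = 1, 4; the largest is 4.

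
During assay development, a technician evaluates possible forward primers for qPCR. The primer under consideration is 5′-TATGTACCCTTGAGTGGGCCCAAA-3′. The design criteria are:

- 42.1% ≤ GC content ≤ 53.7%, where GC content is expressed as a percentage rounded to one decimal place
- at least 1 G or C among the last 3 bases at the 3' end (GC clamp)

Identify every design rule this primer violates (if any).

Fails: GC clamp.

Base counts: A=6, T=6, G=6, C=6 (length 24).
GC content: GC 12/24 = 50.0% ✓
GC clamp: 3' end AAA has 0 G/C, need ≥1 ✗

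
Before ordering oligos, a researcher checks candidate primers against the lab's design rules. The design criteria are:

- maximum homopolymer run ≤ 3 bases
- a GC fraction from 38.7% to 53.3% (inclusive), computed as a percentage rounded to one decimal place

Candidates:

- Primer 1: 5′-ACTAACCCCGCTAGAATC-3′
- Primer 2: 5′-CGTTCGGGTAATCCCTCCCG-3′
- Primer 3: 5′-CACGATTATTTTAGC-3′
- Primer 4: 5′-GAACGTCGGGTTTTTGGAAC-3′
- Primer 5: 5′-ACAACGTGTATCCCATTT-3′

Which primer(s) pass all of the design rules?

Primer 1 (18 nt, A=6 T=3 G=2 C=7): longest run = 4, exceeds 3 ✗; GC 9/18 = 50.0% ✓ — fails.
Primer 2 (20 nt, A=2 T=5 G=5 C=8): longest run = 3 ✓; GC 13/20 = 65.0%, outside 38.7–53.3% ✗ — fails.
Primer 3 (15 nt, A=4 T=6 G=2 C=3): longest run = 4, exceeds 3 ✗; GC 5/15 = 33.3%, outside 38.7–53.3% ✗ — fails.
Primer 4 (20 nt, A=4 T=6 G=7 C=3): longest run = 5, exceeds 3 ✗; GC 10/20 = 50.0% ✓ — fails.
Primer 5 (18 nt, A=5 T=6 G=2 C=5): longest run = 3 ✓; GC 7/18 = 38.9% ✓ — passes.

Primer 5 only.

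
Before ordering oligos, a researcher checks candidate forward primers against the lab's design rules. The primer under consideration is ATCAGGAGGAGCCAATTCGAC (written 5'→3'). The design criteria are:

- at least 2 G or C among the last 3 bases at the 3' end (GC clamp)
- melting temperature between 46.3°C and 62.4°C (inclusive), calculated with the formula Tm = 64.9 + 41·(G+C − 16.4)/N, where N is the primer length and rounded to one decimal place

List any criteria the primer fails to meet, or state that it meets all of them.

Base counts: A=7, T=3, G=6, C=5 (length 21).
GC clamp: 3' end GAC has 2 G/C ✓
Tm: Tm = 64.9 + 41·(11 − 16.4)/21 = 54.4°C ✓

Meets all criteria.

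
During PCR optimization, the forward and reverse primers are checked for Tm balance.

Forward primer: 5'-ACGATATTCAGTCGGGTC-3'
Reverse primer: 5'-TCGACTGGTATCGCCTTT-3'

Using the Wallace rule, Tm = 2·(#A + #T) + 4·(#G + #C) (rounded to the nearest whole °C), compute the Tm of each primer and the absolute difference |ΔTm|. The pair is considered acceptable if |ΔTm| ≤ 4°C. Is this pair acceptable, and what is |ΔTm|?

|ΔTm| = 0°C; the pair is acceptable.

Forward: A=4 T=5 G=5 C=4 → Tm = 2·9 + 4·9 = 54°C.
Reverse: A=2 T=7 G=4 C=5 → Tm = 2·9 + 4·9 = 54°C.
|ΔTm| = |54 − 54| = 0°C, ≤ 4°C.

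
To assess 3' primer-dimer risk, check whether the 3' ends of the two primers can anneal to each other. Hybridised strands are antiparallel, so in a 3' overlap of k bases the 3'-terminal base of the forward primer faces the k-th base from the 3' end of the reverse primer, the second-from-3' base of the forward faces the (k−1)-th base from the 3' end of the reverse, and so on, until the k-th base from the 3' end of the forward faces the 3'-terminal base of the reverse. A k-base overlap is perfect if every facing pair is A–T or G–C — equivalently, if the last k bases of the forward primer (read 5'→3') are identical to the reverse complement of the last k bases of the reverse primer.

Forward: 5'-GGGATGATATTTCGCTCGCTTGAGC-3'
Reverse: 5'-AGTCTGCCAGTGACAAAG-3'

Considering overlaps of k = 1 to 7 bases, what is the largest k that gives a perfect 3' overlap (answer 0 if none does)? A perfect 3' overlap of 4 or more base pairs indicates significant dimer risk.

Last 7 bases (5'→3') — forward …CTTGAGC, reverse …GACAAAG.
Reverse complement of the reverse primer's last 7 bases: CTTTGTC; its first k bases are the reverse complement of the reverse primer's last k bases, so a perfect k-base overlap needs the forward primer's last k bases to equal them.
Comparing (forward last k vs required): k=1: C vs C ✓; k=2: GC vs CT ✗; k=3: AGC vs CTT ✗; k=4: GAGC vs CTTT ✗; k=5: TGAGC vs CTTTG ✗; k=6: TTGAGC vs CTTTGT ✗; k=7: CTTGAGC vs CTTTGTC ✗.
Only k = 1 is perfect, so the longest perfect 3' overlap is 1.

Longest perfect overlap: 1 complementary base pair; below the dimer-risk threshold (threshold 4).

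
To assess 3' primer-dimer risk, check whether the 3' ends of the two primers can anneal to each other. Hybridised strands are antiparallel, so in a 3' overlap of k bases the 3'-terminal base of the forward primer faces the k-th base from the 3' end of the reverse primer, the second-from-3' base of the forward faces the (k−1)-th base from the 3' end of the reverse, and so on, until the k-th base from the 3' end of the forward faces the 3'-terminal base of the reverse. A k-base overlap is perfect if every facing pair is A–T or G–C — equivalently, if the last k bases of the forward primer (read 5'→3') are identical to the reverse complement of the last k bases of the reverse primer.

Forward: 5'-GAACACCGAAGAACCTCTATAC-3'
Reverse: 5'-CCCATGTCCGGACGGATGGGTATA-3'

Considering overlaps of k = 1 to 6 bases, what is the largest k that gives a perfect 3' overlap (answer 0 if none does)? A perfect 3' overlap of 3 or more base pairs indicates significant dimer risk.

Last 6 bases (5'→3') — forward …CTATAC, reverse …GGTATA.
Reverse complement of the reverse primer's last 6 bases: TATACC; its first k bases are the reverse complement of the reverse primer's last k bases, so a perfect k-base overlap needs the forward primer's last k bases to equal them.
Comparing (forward last k vs required): k=1: C vs T ✗; k=2: AC vs TA ✗; k=3: TAC vs TAT ✗; k=4: ATAC vs TATA ✗; k=5: TATAC vs TATAC ✓; k=6: CTATAC vs TATACC ✗.
Only k = 5 is perfect, so the longest perfect 3' overlap is 5.

Longest perfect overlap: 5 complementary base pairs; significant dimer risk (threshold 3).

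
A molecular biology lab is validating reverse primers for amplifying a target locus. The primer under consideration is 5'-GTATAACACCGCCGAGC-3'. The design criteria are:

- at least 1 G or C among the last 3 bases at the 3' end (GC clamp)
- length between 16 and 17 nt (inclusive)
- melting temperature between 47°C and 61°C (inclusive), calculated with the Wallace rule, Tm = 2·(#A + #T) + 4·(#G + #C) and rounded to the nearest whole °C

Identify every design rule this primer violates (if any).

Meets all criteria.

Base counts: A=5, T=2, G=4, C=6 (length 17).
GC clamp: 3' end AGC has 2 G/C ✓
length: length 17 ✓
Tm: Tm = 2·7 + 4·10 = 54°C ✓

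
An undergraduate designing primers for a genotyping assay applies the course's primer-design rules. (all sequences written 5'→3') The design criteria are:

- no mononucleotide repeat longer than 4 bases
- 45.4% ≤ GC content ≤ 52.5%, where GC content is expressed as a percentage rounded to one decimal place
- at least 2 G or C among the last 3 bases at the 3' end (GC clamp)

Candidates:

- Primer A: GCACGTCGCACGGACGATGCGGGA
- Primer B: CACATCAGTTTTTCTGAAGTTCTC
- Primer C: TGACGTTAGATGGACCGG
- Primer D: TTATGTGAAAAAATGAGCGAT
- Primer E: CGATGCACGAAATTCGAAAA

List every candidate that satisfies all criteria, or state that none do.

None of the candidates satisfy all criteria.

Primer A (24 nt, A=5 T=2 G=10 C=7): longest run = 3 ✓; GC 17/24 = 70.8%, outside 45.4–52.5% ✗; 3' end GGA has 2 G/C ✓ — fails.
Primer B (24 nt, A=5 T=10 G=3 C=6): longest run = 5, exceeds 4 ✗; GC 9/24 = 37.5%, outside 45.4–52.5% ✗; 3' end CTC has 2 G/C ✓ — fails.
Primer C (18 nt, A=4 T=4 G=7 C=3): longest run = 2 ✓; GC 10/18 = 55.6%, outside 45.4–52.5% ✗; 3' end CGG has 3 G/C ✓ — fails.
Primer D (21 nt, A=9 T=6 G=5 C=1): longest run = 6, exceeds 4 ✗; GC 6/21 = 28.6%, outside 45.4–52.5% ✗; 3' end GAT has 1 G/C, need ≥2 ✗ — fails.
Primer E (20 nt, A=9 T=3 G=4 C=4): longest run = 4 ✓; GC 8/20 = 40.0%, outside 45.4–52.5% ✗; 3' end AAA has 0 G/C, need ≥2 ✗ — fails.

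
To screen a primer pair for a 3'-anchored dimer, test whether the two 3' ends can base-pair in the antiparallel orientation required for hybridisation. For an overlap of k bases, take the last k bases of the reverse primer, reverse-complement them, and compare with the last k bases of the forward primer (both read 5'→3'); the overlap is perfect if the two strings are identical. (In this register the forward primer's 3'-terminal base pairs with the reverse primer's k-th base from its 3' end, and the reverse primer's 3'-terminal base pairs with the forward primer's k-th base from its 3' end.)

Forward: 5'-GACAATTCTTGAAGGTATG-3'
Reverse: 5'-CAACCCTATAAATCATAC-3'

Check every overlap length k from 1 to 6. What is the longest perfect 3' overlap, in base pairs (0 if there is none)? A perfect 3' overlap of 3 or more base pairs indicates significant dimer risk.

Longest perfect overlap: 5 complementary base pairs; significant dimer risk (threshold 3).

Last 6 bases (5'→3') — forward …GGTATG, reverse …TCATAC.
Reverse complement of the reverse primer's last 6 bases: GTATGA; its first k bases are the reverse complement of the reverse primer's last k bases, so a perfect k-base overlap needs the forward primer's last k bases to equal them.
Comparing (forward last k vs required): k=1: G vs G ✓; k=2: TG vs GT ✗; k=3: ATG vs GTA ✗; k=4: TATG vs GTAT ✗; k=5: GTATG vs GTATG ✓; k=6: GGTATG vs GTATGA ✗.
Perfect overlaps at k = 1, 5; the largest is 5.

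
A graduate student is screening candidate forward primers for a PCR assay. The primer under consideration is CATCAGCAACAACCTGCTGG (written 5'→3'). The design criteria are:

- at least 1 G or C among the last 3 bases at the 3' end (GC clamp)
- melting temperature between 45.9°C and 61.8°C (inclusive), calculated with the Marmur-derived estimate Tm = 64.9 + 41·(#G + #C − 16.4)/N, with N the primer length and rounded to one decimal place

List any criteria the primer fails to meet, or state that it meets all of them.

Base counts: A=6, T=3, G=4, C=7 (length 20).
GC clamp: 3' end TGG has 2 G/C ✓
Tm: Tm = 64.9 + 41·(11 − 16.4)/20 = 53.8°C ✓

Meets all criteria.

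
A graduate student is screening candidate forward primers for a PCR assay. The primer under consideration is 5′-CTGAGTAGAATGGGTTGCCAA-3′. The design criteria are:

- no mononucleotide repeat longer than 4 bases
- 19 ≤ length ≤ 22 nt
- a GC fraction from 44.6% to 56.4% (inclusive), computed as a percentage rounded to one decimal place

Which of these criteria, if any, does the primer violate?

Meets all criteria.

Base counts: A=6, T=5, G=7, C=3 (length 21).
homopolymer run: longest run = 3 ✓
length: length 21 ✓
GC content: GC 10/21 = 47.6% ✓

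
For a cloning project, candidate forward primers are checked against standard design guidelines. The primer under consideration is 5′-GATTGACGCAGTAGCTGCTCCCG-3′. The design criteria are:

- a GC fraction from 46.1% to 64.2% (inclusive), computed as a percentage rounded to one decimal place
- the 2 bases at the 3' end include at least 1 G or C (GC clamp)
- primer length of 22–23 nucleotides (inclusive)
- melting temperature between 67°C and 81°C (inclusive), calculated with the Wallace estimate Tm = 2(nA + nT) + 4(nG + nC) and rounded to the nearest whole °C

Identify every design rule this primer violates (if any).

Meets all criteria.

Base counts: A=4, T=5, G=7, C=7 (length 23).
GC content: GC 14/23 = 60.9% ✓
GC clamp: 3' end CG has 2 G/C ✓
length: length 23 ✓
Tm: Tm = 2·9 + 4·14 = 74°C ✓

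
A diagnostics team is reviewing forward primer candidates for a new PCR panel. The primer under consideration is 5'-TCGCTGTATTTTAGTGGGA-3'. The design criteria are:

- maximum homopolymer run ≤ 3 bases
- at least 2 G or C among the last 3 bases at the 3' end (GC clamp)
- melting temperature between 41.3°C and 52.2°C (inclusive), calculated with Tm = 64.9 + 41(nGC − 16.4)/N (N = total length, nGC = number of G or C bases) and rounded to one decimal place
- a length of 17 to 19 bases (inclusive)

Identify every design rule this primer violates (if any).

Fails: homopolymer run.

Base counts: A=3, T=8, G=6, C=2 (length 19).
homopolymer run: longest run = 4, exceeds 3 ✗
GC clamp: 3' end GGA has 2 G/C ✓
Tm: Tm = 64.9 + 41·(8 − 16.4)/19 = 46.8°C ✓
length: length 19 ✓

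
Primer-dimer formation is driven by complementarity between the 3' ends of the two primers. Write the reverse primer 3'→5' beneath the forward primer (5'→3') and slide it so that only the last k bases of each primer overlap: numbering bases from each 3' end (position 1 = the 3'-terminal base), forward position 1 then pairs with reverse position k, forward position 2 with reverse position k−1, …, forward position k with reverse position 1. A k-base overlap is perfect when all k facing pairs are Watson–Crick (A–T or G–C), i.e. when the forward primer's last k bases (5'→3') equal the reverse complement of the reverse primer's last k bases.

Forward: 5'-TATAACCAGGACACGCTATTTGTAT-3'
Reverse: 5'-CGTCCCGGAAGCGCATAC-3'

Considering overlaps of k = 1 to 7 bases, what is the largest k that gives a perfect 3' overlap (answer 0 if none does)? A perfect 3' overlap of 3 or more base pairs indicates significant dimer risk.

Last 7 bases (5'→3') — forward …TTTGTAT, reverse …CGCATAC.
Reverse complement of the reverse primer's last 7 bases: GTATGCG; its first k bases are the reverse complement of the reverse primer's last k bases, so a perfect k-base overlap needs the forward primer's last k bases to equal them.
Comparing (forward last k vs required): k=1: T vs G ✗; k=2: AT vs GT ✗; k=3: TAT vs GTA ✗; k=4: GTAT vs GTAT ✓; k=5: TGTAT vs GTATG ✗; k=6: TTGTAT vs GTATGC ✗; k=7: TTTGTAT vs GTATGCG ✗.
Only k = 4 is perfect, so the longest perfect 3' overlap is 4.

Longest perfect overlap: 4 complementary base pairs; significant dimer risk (threshold 3).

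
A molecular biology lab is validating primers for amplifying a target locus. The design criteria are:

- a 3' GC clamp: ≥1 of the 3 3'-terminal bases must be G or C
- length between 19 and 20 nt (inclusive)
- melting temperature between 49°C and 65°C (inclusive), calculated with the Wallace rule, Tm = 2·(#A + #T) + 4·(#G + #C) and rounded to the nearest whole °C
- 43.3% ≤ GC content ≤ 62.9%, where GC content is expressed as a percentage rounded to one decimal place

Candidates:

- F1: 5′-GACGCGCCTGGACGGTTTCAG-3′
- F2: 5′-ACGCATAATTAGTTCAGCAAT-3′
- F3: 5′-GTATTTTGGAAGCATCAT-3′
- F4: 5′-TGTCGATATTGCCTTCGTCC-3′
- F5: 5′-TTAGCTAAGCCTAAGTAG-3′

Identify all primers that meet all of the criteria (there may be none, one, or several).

F1 (21 nt, A=3 T=4 G=8 C=6): 3' end CAG has 2 G/C ✓; length 21, outside 19–20 ✗; Tm = 2·7 + 4·14 = 70°C, outside 49–65°C ✗; GC 14/21 = 66.7%, outside 43.3–62.9% ✗ — fails.
F2 (21 nt, A=8 T=6 G=3 C=4): 3' end AAT has 0 G/C, need ≥1 ✗; length 21, outside 19–20 ✗; Tm = 2·14 + 4·7 = 56°C ✓; GC 7/21 = 33.3%, outside 43.3–62.9% ✗ — fails.
F3 (18 nt, A=5 T=7 G=4 C=2): 3' end CAT has 1 G/C ✓; length 18, outside 19–20 ✗; Tm = 2·12 + 4·6 = 48°C, outside 49–65°C ✗; GC 6/18 = 33.3%, outside 43.3–62.9% ✗ — fails.
F4 (20 nt, A=2 T=8 G=4 C=6): 3' end TCC has 2 G/C ✓; length 20 ✓; Tm = 2·10 + 4·10 = 60°C ✓; GC 10/20 = 50.0% ✓ — passes.
F5 (18 nt, A=6 T=5 G=4 C=3): 3' end TAG has 1 G/C ✓; length 18, outside 19–20 ✗; Tm = 2·11 + 4·7 = 50°C ✓; GC 7/18 = 38.9%, outside 43.3–62.9% ✗ — fails.

F4 only.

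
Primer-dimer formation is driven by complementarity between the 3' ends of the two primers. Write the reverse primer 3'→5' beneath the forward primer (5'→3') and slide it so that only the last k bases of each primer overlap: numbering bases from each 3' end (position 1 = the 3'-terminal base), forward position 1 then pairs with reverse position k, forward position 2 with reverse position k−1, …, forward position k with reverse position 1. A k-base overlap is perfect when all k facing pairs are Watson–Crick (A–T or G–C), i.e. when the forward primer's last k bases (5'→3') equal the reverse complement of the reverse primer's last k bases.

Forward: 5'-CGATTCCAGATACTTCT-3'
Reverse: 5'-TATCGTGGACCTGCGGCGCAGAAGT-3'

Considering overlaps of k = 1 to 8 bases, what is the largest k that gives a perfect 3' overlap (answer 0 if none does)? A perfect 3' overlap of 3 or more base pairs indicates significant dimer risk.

Longest perfect overlap: 6 complementary base pairs; significant dimer risk (threshold 3).

Last 8 bases (5'→3') — forward …ATACTTCT, reverse …GCAGAAGT.
Reverse complement of the reverse primer's last 8 bases: ACTTCTGC; its first k bases are the reverse complement of the reverse primer's last k bases, so a perfect k-base overlap needs the forward primer's last k bases to equal them.
Comparing (forward last k vs required): k=1: T vs A ✗; k=2: CT vs AC ✗; k=3: TCT vs ACT ✗; k=4: TTCT vs ACTT ✗; k=5: CTTCT vs ACTTC ✗; k=6: ACTTCT vs ACTTCT ✓; k=7: TACTTCT vs ACTTCTG ✗; k=8: ATACTTCT vs ACTTCTGC ✗.
Only k = 6 is perfect, so the longest perfect 3' overlap is 6.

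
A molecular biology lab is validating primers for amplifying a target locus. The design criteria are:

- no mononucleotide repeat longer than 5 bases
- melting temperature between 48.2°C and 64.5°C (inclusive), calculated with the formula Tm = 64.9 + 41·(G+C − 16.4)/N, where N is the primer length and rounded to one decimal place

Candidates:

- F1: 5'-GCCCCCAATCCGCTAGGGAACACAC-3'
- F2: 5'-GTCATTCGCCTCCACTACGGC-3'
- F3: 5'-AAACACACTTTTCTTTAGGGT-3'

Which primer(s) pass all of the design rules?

F1 and F2.

F1 (25 nt, A=7 T=2 G=5 C=11): longest run = 5 ✓; Tm = 64.9 + 41·(16 − 16.4)/25 = 64.2°C ✓ — passes.
F2 (21 nt, A=3 T=5 G=4 C=9): longest run = 2 ✓; Tm = 64.9 + 41·(13 − 16.4)/21 = 58.3°C ✓ — passes.
F3 (21 nt, A=6 T=8 G=3 C=4): longest run = 4 ✓; Tm = 64.9 + 41·(7 − 16.4)/21 = 46.5°C, outside 48.2–64.5°C ✗ — fails.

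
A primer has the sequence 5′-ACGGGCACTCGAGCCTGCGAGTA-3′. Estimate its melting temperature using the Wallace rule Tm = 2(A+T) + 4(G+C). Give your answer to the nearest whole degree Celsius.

76°C

Base counts: A=5, T=3, G=8, C=7 (length 23).
Tm = 2·(5+3) + 4·(8+7) = 2·8 + 4·15 = 16 + 60 = 76°C.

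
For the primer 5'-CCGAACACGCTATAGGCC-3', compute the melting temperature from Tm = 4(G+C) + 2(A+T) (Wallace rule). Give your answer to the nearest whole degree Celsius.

Base counts: A=5, T=2, G=4, C=7 (length 18).
Tm = 2·(5+2) + 4·(4+7) = 2·7 + 4·11 = 14 + 44 = 58°C.

58°C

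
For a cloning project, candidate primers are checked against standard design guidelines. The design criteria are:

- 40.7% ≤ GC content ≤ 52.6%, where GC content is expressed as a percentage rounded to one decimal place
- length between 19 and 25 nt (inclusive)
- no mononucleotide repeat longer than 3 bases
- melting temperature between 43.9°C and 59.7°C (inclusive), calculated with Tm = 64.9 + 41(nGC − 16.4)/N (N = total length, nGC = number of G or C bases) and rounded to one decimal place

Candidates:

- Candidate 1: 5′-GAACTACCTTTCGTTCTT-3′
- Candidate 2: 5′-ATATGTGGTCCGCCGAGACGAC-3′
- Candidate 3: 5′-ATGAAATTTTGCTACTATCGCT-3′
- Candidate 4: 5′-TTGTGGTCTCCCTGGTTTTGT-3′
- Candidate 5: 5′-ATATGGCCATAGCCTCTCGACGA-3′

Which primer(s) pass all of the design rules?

Candidate 5 only.

Candidate 1 (18 nt, A=3 T=8 G=2 C=5): GC 7/18 = 38.9%, outside 40.7–52.6% ✗; length 18, outside 19–25 ✗; longest run = 3 ✓; Tm = 64.9 + 41·(7 − 16.4)/18 = 43.5°C, outside 43.9–59.7°C ✗ — fails.
Candidate 2 (22 nt, A=5 T=4 G=7 C=6): GC 13/22 = 59.1%, outside 40.7–52.6% ✗; length 22 ✓; longest run = 2 ✓; Tm = 64.9 + 41·(13 − 16.4)/22 = 58.6°C ✓ — fails.
Candidate 3 (22 nt, A=6 T=9 G=3 C=4): GC 7/22 = 31.8%, outside 40.7–52.6% ✗; length 22 ✓; longest run = 4, exceeds 3 ✗; Tm = 64.9 + 41·(7 − 16.4)/22 = 47.4°C ✓ — fails.
Candidate 4 (21 nt, A=0 T=11 G=6 C=4): GC 10/21 = 47.6% ✓; length 21 ✓; longest run = 4, exceeds 3 ✗; Tm = 64.9 + 41·(10 − 16.4)/21 = 52.4°C ✓ — fails.
Candidate 5 (23 nt, A=6 T=5 G=5 C=7): GC 12/23 = 52.2% ✓; length 23 ✓; longest run = 2 ✓; Tm = 64.9 + 41·(12 − 16.4)/23 = 57.1°C ✓ — passes.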